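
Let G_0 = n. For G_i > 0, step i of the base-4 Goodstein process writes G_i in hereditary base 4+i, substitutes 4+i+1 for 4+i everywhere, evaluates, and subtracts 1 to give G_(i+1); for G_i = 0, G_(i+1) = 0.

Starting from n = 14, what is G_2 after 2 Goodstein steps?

18

(0) 14|_4 = 3·4 + 2 ↦ 3·5 + 2|_5 = 17 ⇒ 16
(1) 16|_5 = 3·5 + 1 ↦ 3·6 + 1|_6 = 19 ⇒ 18
(2) 18|_6 = 3·6 ↦ 3·7|_7 = 21 ⇒ 20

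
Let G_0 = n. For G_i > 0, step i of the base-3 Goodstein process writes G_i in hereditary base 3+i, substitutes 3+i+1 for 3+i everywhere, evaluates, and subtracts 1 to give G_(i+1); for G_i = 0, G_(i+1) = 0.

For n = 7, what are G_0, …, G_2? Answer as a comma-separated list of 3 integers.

7, 8, 9

(0) 7|_3 = 2·3 + 1 ↦ 2·4 + 1|_4 = 9 ⇒ 8
(1) 8|_4 = 2·4 ↦ 2·5|_5 = 10 ⇒ 9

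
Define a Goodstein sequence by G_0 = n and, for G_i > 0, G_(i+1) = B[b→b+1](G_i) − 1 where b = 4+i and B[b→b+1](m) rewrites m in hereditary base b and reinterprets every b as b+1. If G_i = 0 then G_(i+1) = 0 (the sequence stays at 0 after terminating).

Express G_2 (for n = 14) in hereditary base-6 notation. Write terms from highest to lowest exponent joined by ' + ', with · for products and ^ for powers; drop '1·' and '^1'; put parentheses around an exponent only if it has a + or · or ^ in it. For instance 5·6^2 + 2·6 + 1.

G_0=14  [base 4] 3·4 + 2  →[4↦5]→  3·5 + 2 = 17  −1 ⇒ G_1=16
G_1=16  [base 5] 3·5 + 1  →[5↦6]→  3·6 + 1 = 19  −1 ⇒ G_2=18
G_2=18  [base 6] 3·6  →[6↦7]→  3·7 = 21  −1 ⇒ G_3=20

3·6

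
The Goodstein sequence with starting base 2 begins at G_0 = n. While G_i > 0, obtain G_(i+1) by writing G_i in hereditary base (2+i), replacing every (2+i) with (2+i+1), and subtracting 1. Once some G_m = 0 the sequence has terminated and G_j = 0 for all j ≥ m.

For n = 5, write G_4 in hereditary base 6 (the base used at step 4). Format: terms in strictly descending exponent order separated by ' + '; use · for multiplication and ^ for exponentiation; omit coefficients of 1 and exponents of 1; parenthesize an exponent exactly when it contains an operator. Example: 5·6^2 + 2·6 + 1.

[0] 5 ≡ 2^2 + 1 (base 2). Lift 3: 28. −1: 27.
[1] 27 ≡ 3^3 (base 3). Lift 4: 256. −1: 255.
[2] 255 ≡ 3·4^3 + 3·4^2 + 3·4 + 3 (base 4). Lift 5: 468. −1: 467.
[3] 467 ≡ 3·5^3 + 3·5^2 + 3·5 + 2 (base 5). Lift 6: 776. −1: 775.
[4] 775 ≡ 3·6^3 + 3·6^2 + 3·6 + 1 (base 6). Lift 7: 1198. −1: 1197.

3·6^3 + 3·6^2 + 3·6 + 1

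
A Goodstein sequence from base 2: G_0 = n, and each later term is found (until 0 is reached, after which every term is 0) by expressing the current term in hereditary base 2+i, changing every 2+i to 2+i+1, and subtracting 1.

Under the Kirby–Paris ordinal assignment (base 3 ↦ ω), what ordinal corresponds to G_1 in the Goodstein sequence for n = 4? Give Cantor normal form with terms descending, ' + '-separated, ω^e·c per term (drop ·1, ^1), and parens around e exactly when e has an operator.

step 0: 4 = 2^2; sub 3 for 2: 3^3; = 27; G_1 = 27−1 = 26
step 1: 26 = 2·3^2 + 2·3 + 2; sub 4 for 3: 2·4^2 + 2·4 + 2; = 42; G_2 = 42−1 = 41

ω^2·2 + ω·2 + 2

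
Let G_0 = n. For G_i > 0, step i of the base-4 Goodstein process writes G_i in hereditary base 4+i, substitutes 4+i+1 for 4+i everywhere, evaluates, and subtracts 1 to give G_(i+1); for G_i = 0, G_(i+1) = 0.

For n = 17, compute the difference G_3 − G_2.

G_0 = 17. HB_4(17) = 4^2 + 1. Bump = 26. G_1 = 25.
G_1 = 25. HB_5(25) = 5^2. Bump = 36. G_2 = 35.
G_2 = 35. HB_6(35) = 5·6 + 5. Bump = 40. G_3 = 39.

4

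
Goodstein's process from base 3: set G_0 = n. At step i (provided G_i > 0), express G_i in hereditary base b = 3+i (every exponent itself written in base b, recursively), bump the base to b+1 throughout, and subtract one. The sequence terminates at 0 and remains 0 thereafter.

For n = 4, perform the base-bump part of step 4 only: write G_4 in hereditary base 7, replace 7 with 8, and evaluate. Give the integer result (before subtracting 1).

2

[0] 4 ≡ 3 + 1 (base 3). Lift 4: 5. −1: 4.
[1] 4 ≡ 4 (base 4). Lift 5: 5. −1: 4.
[2] 4 ≡ 4 (base 5). Lift 6: 4. −1: 3.
[3] 3 ≡ 3 (base 6). Lift 7: 3. −1: 2.
[4] 2 ≡ 2 (base 7). Lift 8: 2. −1: 1.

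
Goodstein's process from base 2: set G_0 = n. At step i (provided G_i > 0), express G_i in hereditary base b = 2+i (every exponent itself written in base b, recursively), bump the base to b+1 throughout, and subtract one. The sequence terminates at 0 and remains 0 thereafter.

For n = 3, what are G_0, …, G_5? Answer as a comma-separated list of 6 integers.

3, 3, 3, 2, 1, 0

step 0: 3 = 2 + 1; sub 3 for 2: 3 + 1; = 4; G_1 = 4−1 = 3
step 1: 3 = 3; sub 4 for 3: 4; = 4; G_2 = 4−1 = 3
step 2: 3 = 3; sub 5 for 4: 3; = 3; G_3 = 3−1 = 2
step 3: 2 = 2; sub 6 for 5: 2; = 2; G_4 = 2−1 = 1
step 4: 1 = 1; sub 7 for 6: 1; = 1; G_5 = 1−1 = 0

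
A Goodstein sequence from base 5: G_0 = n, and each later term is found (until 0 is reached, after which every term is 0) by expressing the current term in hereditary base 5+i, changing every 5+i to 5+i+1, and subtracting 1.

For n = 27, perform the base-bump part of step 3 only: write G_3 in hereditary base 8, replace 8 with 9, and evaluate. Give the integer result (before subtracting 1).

70

27 —HB5→ 5^2 + 2 —bump→ 6^2 + 2 = 38 —(−1)→ 37
37 —HB6→ 6^2 + 1 —bump→ 7^2 + 1 = 50 —(−1)→ 49
49 —HB7→ 7^2 —bump→ 8^2 = 64 —(−1)→ 63
63 —HB8→ 7·8 + 7 —bump→ 7·9 + 7 = 70 —(−1)→ 69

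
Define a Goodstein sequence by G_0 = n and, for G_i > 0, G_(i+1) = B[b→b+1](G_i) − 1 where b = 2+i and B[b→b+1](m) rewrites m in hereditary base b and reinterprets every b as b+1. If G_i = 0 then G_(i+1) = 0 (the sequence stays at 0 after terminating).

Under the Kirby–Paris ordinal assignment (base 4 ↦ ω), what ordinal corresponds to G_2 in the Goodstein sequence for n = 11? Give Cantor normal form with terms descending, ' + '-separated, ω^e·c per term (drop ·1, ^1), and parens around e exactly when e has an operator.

[0] 11 ≡ 2^(2 + 1) + 2 + 1 (base 2). Lift 3: 85. −1: 84.
[1] 84 ≡ 3^(3 + 1) + 3 (base 3). Lift 4: 1028. −1: 1027.
[2] 1027 ≡ 4^(4 + 1) + 3 (base 4). Lift 5: 15628. −1: 15627.

ω^(ω + 1) + 3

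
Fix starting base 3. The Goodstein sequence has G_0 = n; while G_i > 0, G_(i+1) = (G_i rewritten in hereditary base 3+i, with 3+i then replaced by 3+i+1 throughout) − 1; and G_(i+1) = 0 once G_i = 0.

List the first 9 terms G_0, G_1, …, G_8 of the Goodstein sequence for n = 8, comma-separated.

(0) 8|_3 = 2·3 + 2 ↦ 2·4 + 2|_4 = 10 ⇒ 9
(1) 9|_4 = 2·4 + 1 ↦ 2·5 + 1|_5 = 11 ⇒ 10
(2) 10|_5 = 2·5 ↦ 2·6|_6 = 12 ⇒ 11
(3) 11|_6 = 6 + 5 ↦ 7 + 5|_7 = 12 ⇒ 11
(4) 11|_7 = 7 + 4 ↦ 8 + 4|_8 = 12 ⇒ 11
(5) 11|_8 = 8 + 3 ↦ 9 + 3|_9 = 12 ⇒ 11
(6) 11|_9 = 9 + 2 ↦ 10 + 2|_10 = 12 ⇒ 11
(7) 11|_10 = 10 + 1 ↦ 11 + 1|_11 = 12 ⇒ 11

8, 9, 10, 11, 11, 11, 11, 11, 11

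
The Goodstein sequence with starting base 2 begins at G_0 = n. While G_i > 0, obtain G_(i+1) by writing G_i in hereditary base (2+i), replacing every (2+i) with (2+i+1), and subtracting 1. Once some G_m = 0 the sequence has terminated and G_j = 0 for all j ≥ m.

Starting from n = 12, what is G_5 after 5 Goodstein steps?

5764910

12 —HB2→ 2^(2 + 1) + 2^2 —bump→ 3^(3 + 1) + 3^3 = 108 —(−1)→ 107
107 —HB3→ 3^(3 + 1) + 2·3^2 + 2·3 + 2 —bump→ 4^(4 + 1) + 2·4^2 + 2·4 + 2 = 1066 —(−1)→ 1065
1065 —HB4→ 4^(4 + 1) + 2·4^2 + 2·4 + 1 —bump→ 5^(5 + 1) + 2·5^2 + 2·5 + 1 = 15686 —(−1)→ 15685
15685 —HB5→ 5^(5 + 1) + 2·5^2 + 2·5 —bump→ 6^(6 + 1) + 2·6^2 + 2·6 = 280020 —(−1)→ 280019
280019 —HB6→ 6^(6 + 1) + 2·6^2 + 6 + 5 —bump→ 7^(7 + 1) + 2·7^2 + 7 + 5 = 5764911 —(−1)→ 5764910
5764910 —HB7→ 7^(7 + 1) + 2·7^2 + 7 + 4 —bump→ 8^(8 + 1) + 2·8^2 + 8 + 4 = 134217868 —(−1)→ 134217867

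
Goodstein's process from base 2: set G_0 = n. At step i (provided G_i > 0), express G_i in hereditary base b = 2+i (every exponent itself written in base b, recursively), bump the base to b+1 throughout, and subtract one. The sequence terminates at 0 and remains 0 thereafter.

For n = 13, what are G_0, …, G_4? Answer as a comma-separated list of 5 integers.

13, 108, 1279, 16092, 280711

i=0: 13 = 2^(2 + 1) + 2^2 + 1 (b=2); 2→3: 3^(3 + 1) + 3^3 + 1 = 109; 109−1 = 108
i=1: 108 = 3^(3 + 1) + 3^3 (b=3); 3→4: 4^(4 + 1) + 4^4 = 1280; 1280−1 = 1279
i=2: 1279 = 4^(4 + 1) + 3·4^3 + 3·4^2 + 3·4 + 3 (b=4); 4→5: 5^(5 + 1) + 3·5^3 + 3·5^2 + 3·5 + 3 = 16093; 16093−1 = 16092
i=3: 16092 = 5^(5 + 1) + 3·5^3 + 3·5^2 + 3·5 + 2 (b=5); 5→6: 6^(6 + 1) + 3·6^3 + 3·6^2 + 3·6 + 2 = 280712; 280712−1 = 280711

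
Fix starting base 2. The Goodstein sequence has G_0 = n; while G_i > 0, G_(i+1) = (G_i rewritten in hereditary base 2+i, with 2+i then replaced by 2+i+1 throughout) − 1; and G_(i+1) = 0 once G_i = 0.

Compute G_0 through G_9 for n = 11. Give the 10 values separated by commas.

11, 84, 1027, 15627, 279937, 5764801, 134217727, 2749609302, 70077777775, 1997331745490

G_0=11  [base 2] 2^(2 + 1) + 2 + 1  →[2↦3]→  3^(3 + 1) + 3 + 1 = 85  −1 ⇒ G_1=84
G_1=84  [base 3] 3^(3 + 1) + 3  →[3↦4]→  4^(4 + 1) + 4 = 1028  −1 ⇒ G_2=1027
G_2=1027  [base 4] 4^(4 + 1) + 3  →[4↦5]→  5^(5 + 1) + 3 = 15628  −1 ⇒ G_3=15627
G_3=15627  [base 5] 5^(5 + 1) + 2  →[5↦6]→  6^(6 + 1) + 2 = 279938  −1 ⇒ G_4=279937
G_4=279937  [base 6] 6^(6 + 1) + 1  →[6↦7]→  7^(7 + 1) + 1 = 5764802  −1 ⇒ G_5=5764801
G_5=5764801  [base 7] 7^(7 + 1)  →[7↦8]→  8^(8 + 1) = 134217728  −1 ⇒ G_6=134217727
G_6=134217727  [base 8] 7·8^8 + 7·8^7 + 7·8^6 + 7·8^5 + 7·8^4 + 7·8^3 + 7·8^2 + 7·8 + 7  →[8↦9]→  7·9^9 + 7·9^7 + 7·9^6 + 7·9^5 + 7·9^4 + 7·9^3 + 7·9^2 + 7·9 + 7 = 2749609303  −1 ⇒ G_7=2749609302
G_7=2749609302  [base 9] 7·9^9 + 7·9^7 + 7·9^6 + 7·9^5 + 7·9^4 + 7·9^3 + 7·9^2 + 7·9 + 6  →[9↦10]→  7·10^10 + 7·10^7 + 7·10^6 + 7·10^5 + 7·10^4 + 7·10^3 + 7·10^2 + 7·10 + 6 = 70077777776  −1 ⇒ G_8=70077777775
G_8=70077777775  [base 10] 7·10^10 + 7·10^7 + 7·10^6 + 7·10^5 + 7·10^4 + 7·10^3 + 7·10^2 + 7·10 + 5  →[10↦11]→  7·11^11 + 7·11^7 + 7·11^6 + 7·11^5 + 7·11^4 + 7·11^3 + 7·11^2 + 7·11 + 5 = 1997331745491  −1 ⇒ G_9=1997331745490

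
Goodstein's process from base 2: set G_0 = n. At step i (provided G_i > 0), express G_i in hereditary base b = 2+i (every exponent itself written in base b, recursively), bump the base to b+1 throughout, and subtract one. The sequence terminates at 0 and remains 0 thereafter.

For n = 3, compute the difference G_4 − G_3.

step 0: 3 = 2 + 1; sub 3 for 2: 3 + 1; = 4; G_1 = 4−1 = 3
step 1: 3 = 3; sub 4 for 3: 4; = 4; G_2 = 4−1 = 3
step 2: 3 = 3; sub 5 for 4: 3; = 3; G_3 = 3−1 = 2
step 3: 2 = 2; sub 6 for 5: 2; = 2; G_4 = 2−1 = 1

-1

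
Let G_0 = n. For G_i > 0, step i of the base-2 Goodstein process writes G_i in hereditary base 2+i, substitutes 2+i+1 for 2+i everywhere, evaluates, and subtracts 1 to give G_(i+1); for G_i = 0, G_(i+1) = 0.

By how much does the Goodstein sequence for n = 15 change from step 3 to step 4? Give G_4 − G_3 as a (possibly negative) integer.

(0) 15|_2 = 2^(2 + 1) + 2^2 + 2 + 1 ↦ 3^(3 + 1) + 3^3 + 3 + 1|_3 = 112 ⇒ 111
(1) 111|_3 = 3^(3 + 1) + 3^3 + 3 ↦ 4^(4 + 1) + 4^4 + 4|_4 = 1284 ⇒ 1283
(2) 1283|_4 = 4^(4 + 1) + 4^4 + 3 ↦ 5^(5 + 1) + 5^5 + 3|_5 = 18753 ⇒ 18752
(3) 18752|_5 = 5^(5 + 1) + 5^5 + 2 ↦ 6^(6 + 1) + 6^6 + 2|_6 = 326594 ⇒ 326593

307841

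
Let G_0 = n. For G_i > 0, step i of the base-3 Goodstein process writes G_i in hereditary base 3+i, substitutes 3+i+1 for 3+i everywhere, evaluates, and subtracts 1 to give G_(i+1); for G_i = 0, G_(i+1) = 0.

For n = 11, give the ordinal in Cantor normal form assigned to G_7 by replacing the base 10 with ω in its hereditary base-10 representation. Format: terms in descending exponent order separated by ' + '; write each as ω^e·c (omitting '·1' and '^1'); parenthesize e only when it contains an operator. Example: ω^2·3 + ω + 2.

ω·5 + 1

[0] 11 ≡ 3^2 + 2 (base 3). Lift 4: 18. −1: 17.
[1] 17 ≡ 4^2 + 1 (base 4). Lift 5: 26. −1: 25.
[2] 25 ≡ 5^2 (base 5). Lift 6: 36. −1: 35.
[3] 35 ≡ 5·6 + 5 (base 6). Lift 7: 40. −1: 39.
[4] 39 ≡ 5·7 + 4 (base 7). Lift 8: 44. −1: 43.
[5] 43 ≡ 5·8 + 3 (base 8). Lift 9: 48. −1: 47.
[6] 47 ≡ 5·9 + 2 (base 9). Lift 10: 52. −1: 51.
[7] 51 ≡ 5·10 + 1 (base 10). Lift 11: 56. −1: 55.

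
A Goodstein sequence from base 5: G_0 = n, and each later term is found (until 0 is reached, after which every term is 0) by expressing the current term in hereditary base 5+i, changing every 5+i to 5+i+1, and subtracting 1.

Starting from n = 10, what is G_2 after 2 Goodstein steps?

11

base 5: 10 = 2·5; at 6: 2·6 = 12; next = 11
base 6: 11 = 6 + 5; at 7: 7 + 5 = 12; next = 11
base 7: 11 = 7 + 4; at 8: 8 + 4 = 12; next = 11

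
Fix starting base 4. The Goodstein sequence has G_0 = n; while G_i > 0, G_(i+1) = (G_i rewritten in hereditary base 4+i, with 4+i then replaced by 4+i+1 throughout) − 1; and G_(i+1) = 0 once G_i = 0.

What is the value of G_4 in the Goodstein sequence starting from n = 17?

43

G_0=17  [base 4] 4^2 + 1  →[4↦5]→  5^2 + 1 = 26  −1 ⇒ G_1=25
G_1=25  [base 5] 5^2  →[5↦6]→  6^2 = 36  −1 ⇒ G_2=35
G_2=35  [base 6] 5·6 + 5  →[6↦7]→  5·7 + 5 = 40  −1 ⇒ G_3=39
G_3=39  [base 7] 5·7 + 4  →[7↦8]→  5·8 + 4 = 44  −1 ⇒ G_4=43
G_4=43  [base 8] 5·8 + 3  →[8↦9]→  5·9 + 3 = 48  −1 ⇒ G_5=47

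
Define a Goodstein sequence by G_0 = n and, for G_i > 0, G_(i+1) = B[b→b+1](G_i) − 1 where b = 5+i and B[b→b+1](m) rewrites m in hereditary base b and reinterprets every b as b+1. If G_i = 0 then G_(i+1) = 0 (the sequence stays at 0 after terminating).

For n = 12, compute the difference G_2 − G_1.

step 0: 12 = 2·5 + 2; sub 6 for 5: 2·6 + 2; = 14; G_1 = 14−1 = 13
step 1: 13 = 2·6 + 1; sub 7 for 6: 2·7 + 1; = 15; G_2 = 15−1 = 14

1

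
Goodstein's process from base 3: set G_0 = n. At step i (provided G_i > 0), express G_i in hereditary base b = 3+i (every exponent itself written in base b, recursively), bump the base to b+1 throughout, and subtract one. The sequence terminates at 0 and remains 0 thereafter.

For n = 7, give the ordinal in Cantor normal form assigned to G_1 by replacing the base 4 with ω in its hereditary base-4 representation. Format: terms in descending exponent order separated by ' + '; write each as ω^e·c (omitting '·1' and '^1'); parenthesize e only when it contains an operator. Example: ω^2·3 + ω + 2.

(0) 7|_3 = 2·3 + 1 ↦ 2·4 + 1|_4 = 9 ⇒ 8
(1) 8|_4 = 2·4 ↦ 2·5|_5 = 10 ⇒ 9

ω·2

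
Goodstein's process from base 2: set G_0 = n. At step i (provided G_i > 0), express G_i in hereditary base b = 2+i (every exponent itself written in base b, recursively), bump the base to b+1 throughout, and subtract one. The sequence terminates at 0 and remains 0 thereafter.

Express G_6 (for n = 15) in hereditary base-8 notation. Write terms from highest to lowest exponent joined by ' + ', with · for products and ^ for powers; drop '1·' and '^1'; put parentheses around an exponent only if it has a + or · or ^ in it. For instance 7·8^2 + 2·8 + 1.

8^(8 + 1) + 7·8^7 + 7·8^6 + 7·8^5 + 7·8^4 + 7·8^3 + 7·8^2 + 7·8 + 7

[0] 15 ≡ 2^(2 + 1) + 2^2 + 2 + 1 (base 2). Lift 3: 112. −1: 111.
[1] 111 ≡ 3^(3 + 1) + 3^3 + 3 (base 3). Lift 4: 1284. −1: 1283.
[2] 1283 ≡ 4^(4 + 1) + 4^4 + 3 (base 4). Lift 5: 18753. −1: 18752.
[3] 18752 ≡ 5^(5 + 1) + 5^5 + 2 (base 5). Lift 6: 326594. −1: 326593.
[4] 326593 ≡ 6^(6 + 1) + 6^6 + 1 (base 6). Lift 7: 6588345. −1: 6588344.
[5] 6588344 ≡ 7^(7 + 1) + 7^7 (base 7). Lift 8: 150994944. −1: 150994943.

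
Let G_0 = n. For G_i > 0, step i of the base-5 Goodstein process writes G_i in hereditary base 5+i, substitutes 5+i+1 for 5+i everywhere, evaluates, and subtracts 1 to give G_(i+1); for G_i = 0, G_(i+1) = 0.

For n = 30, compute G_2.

53

G_0=30  [base 5] 5^2 + 5  →[5↦6]→  6^2 + 6 = 42  −1 ⇒ G_1=41
G_1=41  [base 6] 6^2 + 5  →[6↦7]→  7^2 + 5 = 54  −1 ⇒ G_2=53
G_2=53  [base 7] 7^2 + 4  →[7↦8]→  8^2 + 4 = 68  −1 ⇒ G_3=67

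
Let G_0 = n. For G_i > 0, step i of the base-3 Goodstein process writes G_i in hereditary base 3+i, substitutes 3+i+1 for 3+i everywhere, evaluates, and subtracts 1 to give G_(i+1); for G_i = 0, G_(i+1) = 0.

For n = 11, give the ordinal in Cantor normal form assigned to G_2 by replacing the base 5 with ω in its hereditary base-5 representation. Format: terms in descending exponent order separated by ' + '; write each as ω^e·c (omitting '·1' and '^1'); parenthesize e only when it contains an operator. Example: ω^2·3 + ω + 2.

ω^2

(0) 11|_3 = 3^2 + 2 ↦ 4^2 + 2|_4 = 18 ⇒ 17
(1) 17|_4 = 4^2 + 1 ↦ 5^2 + 1|_5 = 26 ⇒ 25
(2) 25|_5 = 5^2 ↦ 6^2|_6 = 36 ⇒ 35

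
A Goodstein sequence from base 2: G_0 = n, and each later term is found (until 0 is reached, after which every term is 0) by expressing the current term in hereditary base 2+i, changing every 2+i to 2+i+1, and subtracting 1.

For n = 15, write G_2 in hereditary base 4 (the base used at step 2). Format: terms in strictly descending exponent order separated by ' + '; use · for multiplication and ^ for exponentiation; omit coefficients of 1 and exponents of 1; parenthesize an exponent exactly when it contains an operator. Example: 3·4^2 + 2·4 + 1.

4^(4 + 1) + 4^4 + 3

i=0: 15 = 2^(2 + 1) + 2^2 + 2 + 1 (b=2); 2→3: 3^(3 + 1) + 3^3 + 3 + 1 = 112; 112−1 = 111
i=1: 111 = 3^(3 + 1) + 3^3 + 3 (b=3); 3→4: 4^(4 + 1) + 4^4 + 4 = 1284; 1284−1 = 1283
i=2: 1283 = 4^(4 + 1) + 4^4 + 3 (b=4); 4→5: 5^(5 + 1) + 5^5 + 3 = 18753; 18753−1 = 18752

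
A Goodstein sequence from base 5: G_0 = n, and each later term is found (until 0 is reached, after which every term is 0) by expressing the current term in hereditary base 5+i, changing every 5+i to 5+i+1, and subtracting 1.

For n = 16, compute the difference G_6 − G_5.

1

[0] 16 ≡ 3·5 + 1 (base 5). Lift 6: 19. −1: 18.
[1] 18 ≡ 3·6 (base 6). Lift 7: 21. −1: 20.
[2] 20 ≡ 2·7 + 6 (base 7). Lift 8: 22. −1: 21.
[3] 21 ≡ 2·8 + 5 (base 8). Lift 9: 23. −1: 22.
[4] 22 ≡ 2·9 + 4 (base 9). Lift 10: 24. −1: 23.
[5] 23 ≡ 2·10 + 3 (base 10). Lift 11: 25. −1: 24.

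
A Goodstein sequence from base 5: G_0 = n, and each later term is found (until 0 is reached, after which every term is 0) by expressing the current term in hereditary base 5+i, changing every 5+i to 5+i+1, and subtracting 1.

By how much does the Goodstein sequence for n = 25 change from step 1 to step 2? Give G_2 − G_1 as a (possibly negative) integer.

4

[0] 25 ≡ 5^2 (base 5). Lift 6: 36. −1: 35.
[1] 35 ≡ 5·6 + 5 (base 6). Lift 7: 40. −1: 39.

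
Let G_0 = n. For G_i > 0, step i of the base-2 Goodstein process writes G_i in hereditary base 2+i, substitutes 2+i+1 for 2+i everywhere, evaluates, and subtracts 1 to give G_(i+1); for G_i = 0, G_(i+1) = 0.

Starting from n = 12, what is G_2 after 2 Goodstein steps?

G_0=12  [base 2] 2^(2 + 1) + 2^2  →[2↦3]→  3^(3 + 1) + 3^3 = 108  −1 ⇒ G_1=107
G_1=107  [base 3] 3^(3 + 1) + 2·3^2 + 2·3 + 2  →[3↦4]→  4^(4 + 1) + 2·4^2 + 2·4 + 2 = 1066  −1 ⇒ G_2=1065

1065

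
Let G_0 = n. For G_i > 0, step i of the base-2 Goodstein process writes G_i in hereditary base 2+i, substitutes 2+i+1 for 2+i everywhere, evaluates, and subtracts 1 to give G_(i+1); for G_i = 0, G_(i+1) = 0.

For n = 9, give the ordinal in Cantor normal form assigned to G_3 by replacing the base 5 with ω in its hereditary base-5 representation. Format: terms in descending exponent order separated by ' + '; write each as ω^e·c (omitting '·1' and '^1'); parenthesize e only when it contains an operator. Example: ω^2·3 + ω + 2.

i=0: 9 = 2^(2 + 1) + 1 (b=2); 2→3: 3^(3 + 1) + 1 = 82; 82−1 = 81
i=1: 81 = 3^(3 + 1) (b=3); 3→4: 4^(4 + 1) = 1024; 1024−1 = 1023
i=2: 1023 = 3·4^4 + 3·4^3 + 3·4^2 + 3·4 + 3 (b=4); 4→5: 3·5^5 + 3·5^3 + 3·5^2 + 3·5 + 3 = 9843; 9843−1 = 9842

ω^ω·3 + ω^3·3 + ω^2·3 + ω·3 + 2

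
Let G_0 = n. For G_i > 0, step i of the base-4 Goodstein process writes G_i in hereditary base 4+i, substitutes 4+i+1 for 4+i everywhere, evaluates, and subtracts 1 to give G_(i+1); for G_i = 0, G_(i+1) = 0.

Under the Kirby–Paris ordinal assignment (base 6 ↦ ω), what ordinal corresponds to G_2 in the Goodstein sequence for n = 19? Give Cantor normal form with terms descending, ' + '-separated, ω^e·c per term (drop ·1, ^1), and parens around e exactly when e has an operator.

step 0: 19 = 4^2 + 3; sub 5 for 4: 5^2 + 3; = 28; G_1 = 28−1 = 27
step 1: 27 = 5^2 + 2; sub 6 for 5: 6^2 + 2; = 38; G_2 = 38−1 = 37
step 2: 37 = 6^2 + 1; sub 7 for 6: 7^2 + 1; = 50; G_3 = 50−1 = 49

ω^2 + 1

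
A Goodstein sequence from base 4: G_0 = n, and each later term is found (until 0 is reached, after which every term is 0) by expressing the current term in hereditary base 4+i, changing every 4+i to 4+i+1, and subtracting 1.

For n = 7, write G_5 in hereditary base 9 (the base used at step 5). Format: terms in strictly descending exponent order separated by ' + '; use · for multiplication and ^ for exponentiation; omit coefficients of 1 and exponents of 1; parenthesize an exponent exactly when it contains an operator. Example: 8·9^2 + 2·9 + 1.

6

G_0=7  [base 4] 4 + 3  →[4↦5]→  5 + 3 = 8  −1 ⇒ G_1=7
G_1=7  [base 5] 5 + 2  →[5↦6]→  6 + 2 = 8  −1 ⇒ G_2=7
G_2=7  [base 6] 6 + 1  →[6↦7]→  7 + 1 = 8  −1 ⇒ G_3=7
G_3=7  [base 7] 7  →[7↦8]→  8 = 8  −1 ⇒ G_4=7
G_4=7  [base 8] 7  →[8↦9]→  7 = 7  −1 ⇒ G_5=6
G_5=6  [base 9] 6  →[9↦10]→  6 = 6  −1 ⇒ G_6=5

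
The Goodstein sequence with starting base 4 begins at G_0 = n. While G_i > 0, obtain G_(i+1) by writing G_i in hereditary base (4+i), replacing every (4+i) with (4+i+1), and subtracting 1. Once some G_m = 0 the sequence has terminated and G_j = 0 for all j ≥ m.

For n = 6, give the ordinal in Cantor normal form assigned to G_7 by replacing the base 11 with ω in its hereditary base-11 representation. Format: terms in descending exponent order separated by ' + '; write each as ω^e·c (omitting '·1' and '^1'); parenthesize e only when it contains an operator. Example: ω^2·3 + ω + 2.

2

G_0=6  [base 4] 4 + 2  →[4↦5]→  5 + 2 = 7  −1 ⇒ G_1=6
G_1=6  [base 5] 5 + 1  →[5↦6]→  6 + 1 = 7  −1 ⇒ G_2=6
G_2=6  [base 6] 6  →[6↦7]→  7 = 7  −1 ⇒ G_3=6
G_3=6  [base 7] 6  →[7↦8]→  6 = 6  −1 ⇒ G_4=5
G_4=5  [base 8] 5  →[8↦9]→  5 = 5  −1 ⇒ G_5=4
G_5=4  [base 9] 4  →[9↦10]→  4 = 4  −1 ⇒ G_6=3
G_6=3  [base 10] 3  →[10↦11]→  3 = 3  −1 ⇒ G_7=2
G_7=2  [base 11] 2  →[11↦12]→  2 = 2  −1 ⇒ G_8=1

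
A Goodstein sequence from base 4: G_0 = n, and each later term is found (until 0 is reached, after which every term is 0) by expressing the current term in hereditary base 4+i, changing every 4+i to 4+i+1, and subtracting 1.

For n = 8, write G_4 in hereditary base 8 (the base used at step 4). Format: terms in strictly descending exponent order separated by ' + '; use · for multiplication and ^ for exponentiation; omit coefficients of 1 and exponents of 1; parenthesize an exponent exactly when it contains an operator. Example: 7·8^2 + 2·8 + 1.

[0] 8 ≡ 2·4 (base 4). Lift 5: 10. −1: 9.
[1] 9 ≡ 5 + 4 (base 5). Lift 6: 10. −1: 9.
[2] 9 ≡ 6 + 3 (base 6). Lift 7: 10. −1: 9.
[3] 9 ≡ 7 + 2 (base 7). Lift 8: 10. −1: 9.
[4] 9 ≡ 8 + 1 (base 8). Lift 9: 10. −1: 9.

8 + 1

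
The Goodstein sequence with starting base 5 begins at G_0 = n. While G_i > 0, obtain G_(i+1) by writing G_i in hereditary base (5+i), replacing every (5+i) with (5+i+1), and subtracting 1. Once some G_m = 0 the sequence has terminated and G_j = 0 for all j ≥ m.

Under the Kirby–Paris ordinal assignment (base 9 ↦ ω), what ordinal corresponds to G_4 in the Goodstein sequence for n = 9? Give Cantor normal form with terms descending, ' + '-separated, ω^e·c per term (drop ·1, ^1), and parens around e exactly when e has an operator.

ω

G_0 = 9. HB_5(9) = 5 + 4. Bump = 10. G_1 = 9.
G_1 = 9. HB_6(9) = 6 + 3. Bump = 10. G_2 = 9.
G_2 = 9. HB_7(9) = 7 + 2. Bump = 10. G_3 = 9.
G_3 = 9. HB_8(9) = 8 + 1. Bump = 10. G_4 = 9.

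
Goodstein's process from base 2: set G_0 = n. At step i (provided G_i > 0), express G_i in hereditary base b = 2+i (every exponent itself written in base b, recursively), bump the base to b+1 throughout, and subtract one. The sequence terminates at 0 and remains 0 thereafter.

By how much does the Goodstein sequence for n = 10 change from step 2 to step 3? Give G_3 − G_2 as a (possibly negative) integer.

14600

(0) 10|_2 = 2^(2 + 1) + 2 ↦ 3^(3 + 1) + 3|_3 = 84 ⇒ 83
(1) 83|_3 = 3^(3 + 1) + 2 ↦ 4^(4 + 1) + 2|_4 = 1026 ⇒ 1025
(2) 1025|_4 = 4^(4 + 1) + 1 ↦ 5^(5 + 1) + 1|_5 = 15626 ⇒ 15625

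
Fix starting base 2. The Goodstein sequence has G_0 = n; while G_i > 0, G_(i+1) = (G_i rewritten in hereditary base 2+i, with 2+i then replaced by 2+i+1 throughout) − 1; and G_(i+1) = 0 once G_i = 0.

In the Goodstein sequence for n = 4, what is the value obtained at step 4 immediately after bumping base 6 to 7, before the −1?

110

i=0: 4 = 2^2 (b=2); 2→3: 3^3 = 27; 27−1 = 26
i=1: 26 = 2·3^2 + 2·3 + 2 (b=3); 3→4: 2·4^2 + 2·4 + 2 = 42; 42−1 = 41
i=2: 41 = 2·4^2 + 2·4 + 1 (b=4); 4→5: 2·5^2 + 2·5 + 1 = 61; 61−1 = 60
i=3: 60 = 2·5^2 + 2·5 (b=5); 5→6: 2·6^2 + 2·6 = 84; 84−1 = 83
i=4: 83 = 2·6^2 + 6 + 5 (b=6); 6→7: 2·7^2 + 7 + 5 = 110; 110−1 = 109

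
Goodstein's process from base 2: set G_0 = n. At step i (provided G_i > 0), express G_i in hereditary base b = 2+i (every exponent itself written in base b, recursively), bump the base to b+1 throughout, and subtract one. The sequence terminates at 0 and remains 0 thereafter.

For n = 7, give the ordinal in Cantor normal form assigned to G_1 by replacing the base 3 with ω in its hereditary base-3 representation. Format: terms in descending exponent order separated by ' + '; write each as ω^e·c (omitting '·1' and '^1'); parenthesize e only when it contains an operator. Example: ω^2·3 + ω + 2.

ω^ω + ω

step 0: 7 = 2^2 + 2 + 1; sub 3 for 2: 3^3 + 3 + 1; = 31; G_1 = 31−1 = 30
step 1: 30 = 3^3 + 3; sub 4 for 3: 4^4 + 4; = 260; G_2 = 260−1 = 259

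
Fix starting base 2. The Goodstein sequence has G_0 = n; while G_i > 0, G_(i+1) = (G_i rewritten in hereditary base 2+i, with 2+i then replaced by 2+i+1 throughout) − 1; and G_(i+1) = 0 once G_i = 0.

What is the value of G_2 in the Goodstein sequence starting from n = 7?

7 —HB2→ 2^2 + 2 + 1 —bump→ 3^3 + 3 + 1 = 31 —(−1)→ 30
30 —HB3→ 3^3 + 3 —bump→ 4^4 + 4 = 260 —(−1)→ 259
259 —HB4→ 4^4 + 3 —bump→ 5^5 + 3 = 3128 —(−1)→ 3127

259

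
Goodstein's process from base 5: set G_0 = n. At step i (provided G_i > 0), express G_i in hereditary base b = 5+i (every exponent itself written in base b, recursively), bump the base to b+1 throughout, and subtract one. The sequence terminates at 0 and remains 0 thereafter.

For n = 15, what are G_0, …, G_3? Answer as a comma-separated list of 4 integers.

15, 17, 18, 19

15 —HB5→ 3·5 —bump→ 3·6 = 18 —(−1)→ 17
17 —HB6→ 2·6 + 5 —bump→ 2·7 + 5 = 19 —(−1)→ 18
18 —HB7→ 2·7 + 4 —bump→ 2·8 + 4 = 20 —(−1)→ 19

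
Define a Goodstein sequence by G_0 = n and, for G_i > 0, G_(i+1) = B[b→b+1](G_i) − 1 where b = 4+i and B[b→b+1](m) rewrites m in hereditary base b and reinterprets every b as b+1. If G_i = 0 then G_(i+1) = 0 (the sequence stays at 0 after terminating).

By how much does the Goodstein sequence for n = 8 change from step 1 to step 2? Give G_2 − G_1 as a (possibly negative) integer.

0

step 0: 8 = 2·4; sub 5 for 4: 2·5; = 10; G_1 = 10−1 = 9
step 1: 9 = 5 + 4; sub 6 for 5: 6 + 4; = 10; G_2 = 10−1 = 9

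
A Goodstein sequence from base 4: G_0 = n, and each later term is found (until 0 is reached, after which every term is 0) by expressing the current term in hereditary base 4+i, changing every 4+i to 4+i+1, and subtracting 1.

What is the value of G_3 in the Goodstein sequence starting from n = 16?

G_0 = 16. HB_4(16) = 4^2. Bump = 25. G_1 = 24.
G_1 = 24. HB_5(24) = 4·5 + 4. Bump = 28. G_2 = 27.
G_2 = 27. HB_6(27) = 4·6 + 3. Bump = 31. G_3 = 30.
G_3 = 30. HB_7(30) = 4·7 + 2. Bump = 34. G_4 = 33.

30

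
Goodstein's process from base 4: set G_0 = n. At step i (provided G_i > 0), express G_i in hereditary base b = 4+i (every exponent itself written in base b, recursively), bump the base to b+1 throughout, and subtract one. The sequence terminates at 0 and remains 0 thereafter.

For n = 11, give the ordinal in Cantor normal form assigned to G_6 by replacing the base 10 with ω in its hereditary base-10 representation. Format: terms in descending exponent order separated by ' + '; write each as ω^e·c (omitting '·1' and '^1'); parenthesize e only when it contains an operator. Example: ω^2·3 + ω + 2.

ω + 5

G_0=11  [base 4] 2·4 + 3  →[4↦5]→  2·5 + 3 = 13  −1 ⇒ G_1=12
G_1=12  [base 5] 2·5 + 2  →[5↦6]→  2·6 + 2 = 14  −1 ⇒ G_2=13
G_2=13  [base 6] 2·6 + 1  →[6↦7]→  2·7 + 1 = 15  −1 ⇒ G_3=14
G_3=14  [base 7] 2·7  →[7↦8]→  2·8 = 16  −1 ⇒ G_4=15
G_4=15  [base 8] 8 + 7  →[8↦9]→  9 + 7 = 16  −1 ⇒ G_5=15
G_5=15  [base 9] 9 + 6  →[9↦10]→  10 + 6 = 16  −1 ⇒ G_6=15
G_6=15  [base 10] 10 + 5  →[10↦11]→  11 + 5 = 16  −1 ⇒ G_7=15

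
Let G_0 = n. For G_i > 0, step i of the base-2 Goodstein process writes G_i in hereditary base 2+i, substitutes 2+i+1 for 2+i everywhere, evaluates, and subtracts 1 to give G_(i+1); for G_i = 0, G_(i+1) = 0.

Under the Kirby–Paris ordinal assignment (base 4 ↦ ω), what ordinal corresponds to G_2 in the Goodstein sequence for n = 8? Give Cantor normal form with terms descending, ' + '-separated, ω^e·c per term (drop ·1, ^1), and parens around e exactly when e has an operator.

i=0: 8 = 2^(2 + 1) (b=2); 2→3: 3^(3 + 1) = 81; 81−1 = 80
i=1: 80 = 2·3^3 + 2·3^2 + 2·3 + 2 (b=3); 3→4: 2·4^4 + 2·4^2 + 2·4 + 2 = 554; 554−1 = 553
i=2: 553 = 2·4^4 + 2·4^2 + 2·4 + 1 (b=4); 4→5: 2·5^5 + 2·5^2 + 2·5 + 1 = 6311; 6311−1 = 6310

ω^ω·2 + ω^2·2 + ω·2 + 1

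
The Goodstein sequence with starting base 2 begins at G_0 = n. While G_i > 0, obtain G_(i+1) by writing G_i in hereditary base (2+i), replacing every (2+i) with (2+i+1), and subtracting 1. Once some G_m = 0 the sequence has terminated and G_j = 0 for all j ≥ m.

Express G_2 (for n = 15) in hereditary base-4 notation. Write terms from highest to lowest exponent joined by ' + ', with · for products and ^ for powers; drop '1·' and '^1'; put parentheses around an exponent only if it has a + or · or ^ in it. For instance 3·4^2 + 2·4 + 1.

4^(4 + 1) + 4^4 + 3

[0] 15 ≡ 2^(2 + 1) + 2^2 + 2 + 1 (base 2). Lift 3: 112. −1: 111.
[1] 111 ≡ 3^(3 + 1) + 3^3 + 3 (base 3). Lift 4: 1284. −1: 1283.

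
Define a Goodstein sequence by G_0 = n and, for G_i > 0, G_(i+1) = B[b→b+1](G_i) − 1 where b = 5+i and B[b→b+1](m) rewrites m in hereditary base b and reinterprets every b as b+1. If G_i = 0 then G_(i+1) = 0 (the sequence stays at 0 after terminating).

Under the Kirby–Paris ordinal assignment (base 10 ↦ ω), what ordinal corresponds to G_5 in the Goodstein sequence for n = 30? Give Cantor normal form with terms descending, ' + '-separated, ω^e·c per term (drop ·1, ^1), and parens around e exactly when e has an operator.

G_0=30  [base 5] 5^2 + 5  →[5↦6]→  6^2 + 6 = 42  −1 ⇒ G_1=41
G_1=41  [base 6] 6^2 + 5  →[6↦7]→  7^2 + 5 = 54  −1 ⇒ G_2=53
G_2=53  [base 7] 7^2 + 4  →[7↦8]→  8^2 + 4 = 68  −1 ⇒ G_3=67
G_3=67  [base 8] 8^2 + 3  →[8↦9]→  9^2 + 3 = 84  −1 ⇒ G_4=83
G_4=83  [base 9] 9^2 + 2  →[9↦10]→  10^2 + 2 = 102  −1 ⇒ G_5=101
G_5=101  [base 10] 10^2 + 1  →[10↦11]→  11^2 + 1 = 122  −1 ⇒ G_6=121

ω^2 + 1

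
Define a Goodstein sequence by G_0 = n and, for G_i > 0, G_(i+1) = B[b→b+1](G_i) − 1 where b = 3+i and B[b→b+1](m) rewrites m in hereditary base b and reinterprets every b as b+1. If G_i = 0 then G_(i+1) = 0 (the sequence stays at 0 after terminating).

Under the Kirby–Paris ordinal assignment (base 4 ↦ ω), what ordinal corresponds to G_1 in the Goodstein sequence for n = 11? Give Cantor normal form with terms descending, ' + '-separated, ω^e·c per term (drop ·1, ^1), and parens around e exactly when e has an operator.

base 3: 11 = 3^2 + 2; at 4: 4^2 + 2 = 18; next = 17
base 4: 17 = 4^2 + 1; at 5: 5^2 + 1 = 26; next = 25

ω^2 + 1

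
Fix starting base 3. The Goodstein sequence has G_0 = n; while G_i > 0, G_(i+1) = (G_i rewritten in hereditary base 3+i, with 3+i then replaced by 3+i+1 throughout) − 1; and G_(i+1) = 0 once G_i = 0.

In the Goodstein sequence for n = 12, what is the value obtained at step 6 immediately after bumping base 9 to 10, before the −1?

76

base 3: 12 = 3^2 + 3; at 4: 4^2 + 4 = 20; next = 19
base 4: 19 = 4^2 + 3; at 5: 5^2 + 3 = 28; next = 27
base 5: 27 = 5^2 + 2; at 6: 6^2 + 2 = 38; next = 37
base 6: 37 = 6^2 + 1; at 7: 7^2 + 1 = 50; next = 49
base 7: 49 = 7^2; at 8: 8^2 = 64; next = 63
base 8: 63 = 7·8 + 7; at 9: 7·9 + 7 = 70; next = 69
base 9: 69 = 7·9 + 6; at 10: 7·10 + 6 = 76; next = 75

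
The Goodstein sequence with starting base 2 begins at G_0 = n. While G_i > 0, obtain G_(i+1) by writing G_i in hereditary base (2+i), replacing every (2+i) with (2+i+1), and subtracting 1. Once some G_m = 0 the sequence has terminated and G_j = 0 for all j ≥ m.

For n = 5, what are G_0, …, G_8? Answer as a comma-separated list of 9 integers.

5 —HB2→ 2^2 + 1 —bump→ 3^3 + 1 = 28 —(−1)→ 27
27 —HB3→ 3^3 —bump→ 4^4 = 256 —(−1)→ 255
255 —HB4→ 3·4^3 + 3·4^2 + 3·4 + 3 —bump→ 3·5^3 + 3·5^2 + 3·5 + 3 = 468 —(−1)→ 467
467 —HB5→ 3·5^3 + 3·5^2 + 3·5 + 2 —bump→ 3·6^3 + 3·6^2 + 3·6 + 2 = 776 —(−1)→ 775
775 —HB6→ 3·6^3 + 3·6^2 + 3·6 + 1 —bump→ 3·7^3 + 3·7^2 + 3·7 + 1 = 1198 —(−1)→ 1197
1197 —HB7→ 3·7^3 + 3·7^2 + 3·7 —bump→ 3·8^3 + 3·8^2 + 3·8 = 1752 —(−1)→ 1751
1751 —HB8→ 3·8^3 + 3·8^2 + 2·8 + 7 —bump→ 3·9^3 + 3·9^2 + 2·9 + 7 = 2455 —(−1)→ 2454
2454 —HB9→ 3·9^3 + 3·9^2 + 2·9 + 6 —bump→ 3·10^3 + 3·10^2 + 2·10 + 6 = 3326 —(−1)→ 3325

5, 27, 255, 467, 775, 1197, 1751, 2454, 3325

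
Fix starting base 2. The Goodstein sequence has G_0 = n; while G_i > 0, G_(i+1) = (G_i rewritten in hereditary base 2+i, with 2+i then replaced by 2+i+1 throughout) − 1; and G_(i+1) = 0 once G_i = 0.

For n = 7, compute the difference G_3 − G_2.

7 —HB2→ 2^2 + 2 + 1 —bump→ 3^3 + 3 + 1 = 31 —(−1)→ 30
30 —HB3→ 3^3 + 3 —bump→ 4^4 + 4 = 260 —(−1)→ 259
259 —HB4→ 4^4 + 3 —bump→ 5^5 + 3 = 3128 —(−1)→ 3127

2868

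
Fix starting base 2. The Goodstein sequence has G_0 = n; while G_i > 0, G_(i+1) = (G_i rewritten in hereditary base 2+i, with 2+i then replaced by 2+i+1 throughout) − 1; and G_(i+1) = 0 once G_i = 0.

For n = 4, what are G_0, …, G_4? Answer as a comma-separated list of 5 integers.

G_0=4  [base 2] 2^2  →[2↦3]→  3^3 = 27  −1 ⇒ G_1=26
G_1=26  [base 3] 2·3^2 + 2·3 + 2  →[3↦4]→  2·4^2 + 2·4 + 2 = 42  −1 ⇒ G_2=41
G_2=41  [base 4] 2·4^2 + 2·4 + 1  →[4↦5]→  2·5^2 + 2·5 + 1 = 61  −1 ⇒ G_3=60
G_3=60  [base 5] 2·5^2 + 2·5  →[5↦6]→  2·6^2 + 2·6 = 84  −1 ⇒ G_4=83

4, 26, 41, 60, 83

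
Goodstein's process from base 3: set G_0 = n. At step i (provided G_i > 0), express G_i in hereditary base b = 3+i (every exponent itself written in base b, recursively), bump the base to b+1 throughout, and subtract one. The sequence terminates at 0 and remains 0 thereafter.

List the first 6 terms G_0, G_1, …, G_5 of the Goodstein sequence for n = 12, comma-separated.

12, 19, 27, 37, 49, 63

12 —HB3→ 3^2 + 3 —bump→ 4^2 + 4 = 20 —(−1)→ 19
19 —HB4→ 4^2 + 3 —bump→ 5^2 + 3 = 28 —(−1)→ 27
27 —HB5→ 5^2 + 2 —bump→ 6^2 + 2 = 38 —(−1)→ 37
37 —HB6→ 6^2 + 1 —bump→ 7^2 + 1 = 50 —(−1)→ 49
49 —HB7→ 7^2 —bump→ 8^2 = 64 —(−1)→ 63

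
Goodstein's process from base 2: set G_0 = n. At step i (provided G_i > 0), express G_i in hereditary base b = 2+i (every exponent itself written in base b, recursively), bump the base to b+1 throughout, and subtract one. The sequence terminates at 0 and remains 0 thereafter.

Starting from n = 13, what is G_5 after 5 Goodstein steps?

5765998

G_0 = 13. HB_2(13) = 2^(2 + 1) + 2^2 + 1. Bump = 109. G_1 = 108.
G_1 = 108. HB_3(108) = 3^(3 + 1) + 3^3. Bump = 1280. G_2 = 1279.
G_2 = 1279. HB_4(1279) = 4^(4 + 1) + 3·4^3 + 3·4^2 + 3·4 + 3. Bump = 16093. G_3 = 16092.
G_3 = 16092. HB_5(16092) = 5^(5 + 1) + 3·5^3 + 3·5^2 + 3·5 + 2. Bump = 280712. G_4 = 280711.
G_4 = 280711. HB_6(280711) = 6^(6 + 1) + 3·6^3 + 3·6^2 + 3·6 + 1. Bump = 5765999. G_5 = 5765998.
G_5 = 5765998. HB_7(5765998) = 7^(7 + 1) + 3·7^3 + 3·7^2 + 3·7. Bump = 134219480. G_6 = 134219479.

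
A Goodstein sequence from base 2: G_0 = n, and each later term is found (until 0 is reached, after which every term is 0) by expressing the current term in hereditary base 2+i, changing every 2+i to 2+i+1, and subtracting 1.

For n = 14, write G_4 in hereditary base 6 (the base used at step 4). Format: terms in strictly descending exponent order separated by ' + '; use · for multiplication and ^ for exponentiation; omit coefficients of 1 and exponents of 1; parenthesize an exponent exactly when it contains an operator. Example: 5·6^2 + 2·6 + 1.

14 —HB2→ 2^(2 + 1) + 2^2 + 2 —bump→ 3^(3 + 1) + 3^3 + 3 = 111 —(−1)→ 110
110 —HB3→ 3^(3 + 1) + 3^3 + 2 —bump→ 4^(4 + 1) + 4^4 + 2 = 1282 —(−1)→ 1281
1281 —HB4→ 4^(4 + 1) + 4^4 + 1 —bump→ 5^(5 + 1) + 5^5 + 1 = 18751 —(−1)→ 18750
18750 —HB5→ 5^(5 + 1) + 5^5 —bump→ 6^(6 + 1) + 6^6 = 326592 —(−1)→ 326591
326591 —HB6→ 6^(6 + 1) + 5·6^5 + 5·6^4 + 5·6^3 + 5·6^2 + 5·6 + 5 —bump→ 7^(7 + 1) + 5·7^5 + 5·7^4 + 5·7^3 + 5·7^2 + 5·7 + 5 = 5862841 —(−1)→ 5862840

6^(6 + 1) + 5·6^5 + 5·6^4 + 5·6^3 + 5·6^2 + 5·6 + 5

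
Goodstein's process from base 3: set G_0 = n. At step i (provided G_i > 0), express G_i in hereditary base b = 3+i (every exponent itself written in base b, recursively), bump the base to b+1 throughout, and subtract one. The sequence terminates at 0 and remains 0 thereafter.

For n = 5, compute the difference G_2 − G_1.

[0] 5 ≡ 3 + 2 (base 3). Lift 4: 6. −1: 5.
[1] 5 ≡ 4 + 1 (base 4). Lift 5: 6. −1: 5.

0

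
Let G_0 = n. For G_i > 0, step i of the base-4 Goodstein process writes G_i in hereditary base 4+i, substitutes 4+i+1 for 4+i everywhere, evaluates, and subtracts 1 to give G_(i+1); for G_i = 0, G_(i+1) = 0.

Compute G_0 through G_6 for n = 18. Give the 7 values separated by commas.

18, 26, 36, 48, 53, 58, 63

G_0 = 18. HB_4(18) = 4^2 + 2. Bump = 27. G_1 = 26.
G_1 = 26. HB_5(26) = 5^2 + 1. Bump = 37. G_2 = 36.
G_2 = 36. HB_6(36) = 6^2. Bump = 49. G_3 = 48.
G_3 = 48. HB_7(48) = 6·7 + 6. Bump = 54. G_4 = 53.
G_4 = 53. HB_8(53) = 6·8 + 5. Bump = 59. G_5 = 58.
G_5 = 58. HB_9(58) = 6·9 + 4. Bump = 64. G_6 = 63.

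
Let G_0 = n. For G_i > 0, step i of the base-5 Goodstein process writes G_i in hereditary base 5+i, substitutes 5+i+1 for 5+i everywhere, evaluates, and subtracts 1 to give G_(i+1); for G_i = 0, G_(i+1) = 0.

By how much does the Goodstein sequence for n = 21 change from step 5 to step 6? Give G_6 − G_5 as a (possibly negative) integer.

21 —HB5→ 4·5 + 1 —bump→ 4·6 + 1 = 25 —(−1)→ 24
24 —HB6→ 4·6 —bump→ 4·7 = 28 —(−1)→ 27
27 —HB7→ 3·7 + 6 —bump→ 3·8 + 6 = 30 —(−1)→ 29
29 —HB8→ 3·8 + 5 —bump→ 3·9 + 5 = 32 —(−1)→ 31
31 —HB9→ 3·9 + 4 —bump→ 3·10 + 4 = 34 —(−1)→ 33
33 —HB10→ 3·10 + 3 —bump→ 3·11 + 3 = 36 —(−1)→ 35

2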